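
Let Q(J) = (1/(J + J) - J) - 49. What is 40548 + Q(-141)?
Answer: 11460479/282 ≈ 40640.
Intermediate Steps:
Q(J) = -49 + 1/(2*J) - J (Q(J) = (1/(2*J) - J) - 49 = -49 + 1/(2*J) - J)
40548 + Q(-141) = 40548 + (-49 + (½)/(-141) - 1*(-141)) = 40548 + (-49 + (½)*(-1/141) + 141) = 40548 + (-49 - 1/282 + 141) = 40548 + 25943/282 = 11460479/282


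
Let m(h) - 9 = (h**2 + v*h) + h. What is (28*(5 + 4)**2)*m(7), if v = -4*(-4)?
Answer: 401436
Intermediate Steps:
v = 16
m(h) = 9 + h**2 + 17*h (m(h) = 9 + ((h**2 + 16*h) + h) = 9 + (h**2 + 17*h) = 9 + h**2 + 17*h)
(28*(5 + 4)**2)*m(7) = (28*(5 + 4)**2)*(9 + 7**2 + 17*7) = (28*9**2)*(9 + 49 + 119) = (28*81)*177 = 2268*177 = 401436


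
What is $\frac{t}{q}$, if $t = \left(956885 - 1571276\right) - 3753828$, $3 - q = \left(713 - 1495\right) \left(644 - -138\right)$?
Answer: $- \frac{4368219}{611527} \approx -7.1431$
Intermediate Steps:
$q = 611527$ ($q = 3 - \left(713 - 1495\right) \left(644 - -138\right) = 3 - - 782 \left(644 + 138\right) = 3 - \left(-782\right) 782 = 3 - -611524 = 3 + 611524 = 611527$)
$t = -4368219$ ($t = \left(956885 - 1571276\right) - 3753828 = -614391 - 3753828 = -4368219$)
$\frac{t}{q} = - \frac{4368219}{611527}$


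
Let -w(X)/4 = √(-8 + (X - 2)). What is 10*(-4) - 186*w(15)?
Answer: -40 + 744*√5 ≈ 1623.6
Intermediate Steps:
w(X) = -4*√(-10 + X) (w(X) = -4*√(-8 + (X - 2)) = -4*√(-8 + (-2 + X)) = -4*√(-10 + X))
10*(-4) - 186*w(15) = 10*(-4) - (-744)*√(-10 + 15) = -40 - (-744)*√5 = -40 + 744*√5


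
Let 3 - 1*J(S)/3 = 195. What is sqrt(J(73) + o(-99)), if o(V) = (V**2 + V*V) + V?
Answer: 3*sqrt(2103) ≈ 137.58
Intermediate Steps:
J(S) = -576 (J(S) = 9 - 3*195 = 9 - 585 = -576)
o(V) = V + 2*V**2 (o(V) = (V**2 + V**2) + V = 2*V**2 + V = V + 2*V**2)
sqrt(J(73) + o(-99)) = sqrt(-576 - 99*(1 + 2*(-99))) = sqrt(-576 - 99*(1 - 198)) = sqrt(-576 - 99*(-197)) = sqrt(-576 + 19503) = sqrt(18927) = 3*sqrt(2103)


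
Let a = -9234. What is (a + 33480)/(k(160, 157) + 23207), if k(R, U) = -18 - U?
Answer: 12123/11516 ≈ 1.0527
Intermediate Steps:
(a + 33480)/(k(160, 157) + 23207) = (-9234 + 33480)/((-18 - 1*157) + 23207) = 24246/((-18 - 157) + 23207) = 24246/(-175 + 23207) = 24246/23032 = 24246*(1/23032) = 12123/11516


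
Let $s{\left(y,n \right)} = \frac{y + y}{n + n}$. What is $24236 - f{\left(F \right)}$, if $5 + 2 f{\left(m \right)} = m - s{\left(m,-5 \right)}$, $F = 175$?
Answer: $\frac{48267}{2} \approx 24134.0$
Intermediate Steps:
$s{\left(y,n \right)} = \frac{y}{n}$ ($s{\left(y,n \right)} = \frac{2 y}{2 n} = 2 y \frac{1}{2 n} = \frac{y}{n}$)
$f{\left(m \right)} = - \frac{5}{2} + \frac{3 m}{5}$ ($f{\left(m \right)} = - \frac{5}{2} + \frac{m - \frac{m}{-5}}{2} = - \frac{5}{2} + \frac{m - m \left(- \frac{1}{5}\right)}{2} = - \frac{5}{2} + \frac{m - - \frac{m}{5}}{2} = - \frac{5}{2} + \frac{m + \frac{m}{5}}{2} = - \frac{5}{2} + \frac{\frac{6}{5} m}{2} = - \frac{5}{2} + \frac{3 m}{5}$)
$24236 - f{\left(F \right)} = 24236 - \left(- \frac{5}{2} + \frac{3}{5} \cdot 175\right) = 24236 - \left(- \frac{5}{2} + 105\right) = 24236 - \frac{205}{2} = \frac{48267}{2}$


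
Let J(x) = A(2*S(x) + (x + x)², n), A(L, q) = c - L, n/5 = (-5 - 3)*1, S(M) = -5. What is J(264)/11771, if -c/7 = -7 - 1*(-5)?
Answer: -278760/11771 ≈ -23.682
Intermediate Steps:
c = 14 (c = -7*(-7 - 1*(-5)) = -7*(-7 + 5) = -7*(-2) = 14)
n = -40 (n = 5*((-5 - 3)*1) = 5*(-8*1) = 5*(-8) = -40)
A(L, q) = 14 - L
J(x) = 24 - 4*x² (J(x) = 14 - (2*(-5) + (x + x)²) = 14 - (-10 + (2*x)²) = 14 - (-10 + 4*x²) = 14 + (10 - 4*x²) = 24 - 4*x²)
J(264)/11771 = (24 - 4*264²)/11771 = (24 - 4*69696)*(1/11771) = (24 - 278784)*(1/11771) = -278760*1/11771 = -278760/11771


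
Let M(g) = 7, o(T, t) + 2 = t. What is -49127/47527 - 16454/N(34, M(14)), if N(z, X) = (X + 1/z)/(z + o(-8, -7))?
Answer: -664719610653/11358953 ≈ -58519.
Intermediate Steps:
o(T, t) = -2 + t
N(z, X) = (X + 1/z)/(-9 + z) (N(z, X) = (X + 1/z)/(z + (-2 - 7)) = (X + 1/z)/(z - 9) = (X + 1/z)/(-9 + z))
-49127/47527 - 16454/N(34, M(14)) = -49127/47527 - 16454*34*(-9 + 34)/(1 + 7*34) = -49127*1/47527 - 16454*850/(1 + 238) = -49127/47527 - 16454/((1/34)*(1/25)*239) = -49127/47527 - 16454/239/850 = -49127/47527 - 16454*850/239 = -49127/47527 - 13985900/239 = -664719610653/11358953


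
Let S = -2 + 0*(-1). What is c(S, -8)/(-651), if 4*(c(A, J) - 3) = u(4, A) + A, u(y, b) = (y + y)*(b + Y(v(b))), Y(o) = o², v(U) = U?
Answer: -13/1302 ≈ -0.0099846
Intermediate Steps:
S = -2 (S = -2 + 0 = -2)
u(y, b) = 2*y*(b + b²) (u(y, b) = (y + y)*(b + b²) = (2*y)*(b + b²) = 2*y*(b + b²))
c(A, J) = 3 + A/4 + 2*A*(1 + A) (c(A, J) = 3 + (2*A*4*(1 + A) + A)/4 = 3 + (8*A*(1 + A) + A)/4 = 3 + (A + 8*A*(1 + A))/4 = 3 + (A/4 + 2*A*(1 + A)) = 3 + A/4 + 2*A*(1 + A))
c(S, -8)/(-651) = (3 + 2*(-2)² + (9/4)*(-2))/(-651) = (3 + 2*4 - 9/2)*(-1/651) = (3 + 8 - 9/2)*(-1/651) = (13/2)*(-1/651) = -13/1302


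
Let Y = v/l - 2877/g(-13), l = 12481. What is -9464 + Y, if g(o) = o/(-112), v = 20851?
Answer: -5556969073/162253 ≈ -34249.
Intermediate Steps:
g(o) = -o/112 (g(o) = o*(-1/112) = -o/112)
Y = -4021406681/162253 (Y = 20851/12481 - 2877/((-1/112*(-13))) = 20851*(1/12481) - 2877/13/112 = 20851/12481 - 2877*112/13 = 20851/12481 - 322224/13 = -4021406681/162253 ≈ -24785.)
-9464 + Y = -9464 - 4021406681/162253 = -5556969073/162253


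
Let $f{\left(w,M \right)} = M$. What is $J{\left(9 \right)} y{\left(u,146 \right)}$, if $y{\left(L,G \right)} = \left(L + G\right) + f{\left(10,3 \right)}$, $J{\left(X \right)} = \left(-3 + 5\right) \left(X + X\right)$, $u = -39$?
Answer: $3960$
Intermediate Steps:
$J{\left(X \right)} = 4 X$ ($J{\left(X \right)} = 2 \cdot 2 X = 4 X$)
$y{\left(L,G \right)} = 3 + G + L$ ($y{\left(L,G \right)} = \left(L + G\right) + 3 = \left(G + L\right) + 3 = 3 + G + L$)
$J{\left(9 \right)} y{\left(u,146 \right)} = 4 \cdot 9 \left(3 + 146 - 39\right) = 36 \cdot 110 = 3960$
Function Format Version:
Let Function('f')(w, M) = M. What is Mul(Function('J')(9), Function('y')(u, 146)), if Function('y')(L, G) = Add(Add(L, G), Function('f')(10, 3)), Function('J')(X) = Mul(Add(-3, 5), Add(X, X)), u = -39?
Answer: 3960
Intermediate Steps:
Function('J')(X) = Mul(4, X) (Function('J')(X) = Mul(2, Mul(2, X)) = Mul(4, X))
Function('y')(L, G) = Add(3, G, L) (Function('y')(L, G) = Add(Add(L, G), 3) = Add(Add(G, L), 3) = Add(3, G, L))
Mul(Function('J')(9), Function('y')(u, 146)) = Mul(Mul(4, 9), Add(3, 146, -39)) = Mul(36, 110) = 3960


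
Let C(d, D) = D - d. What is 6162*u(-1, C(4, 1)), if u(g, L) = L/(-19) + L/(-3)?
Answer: 135564/19 ≈ 7134.9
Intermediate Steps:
u(g, L) = -22*L/57 (u(g, L) = L*(-1/19) + L*(-⅓) = -L/19 - L/3 = -22*L/57)
6162*u(-1, C(4, 1)) = 6162*(-22*(1 - 1*4)/57) = 6162*(-22*(1 - 4)/57) = 6162*(-22/57*(-3)) = 6162*(22/19) = 135564/19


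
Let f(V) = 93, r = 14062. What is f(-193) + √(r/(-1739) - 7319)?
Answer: 93 + I*√22157995417/1739 ≈ 93.0 + 85.598*I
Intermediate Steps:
f(-193) + √(r/(-1739) - 7319) = 93 + √(14062/(-1739) - 7319) = 93 + √(14062*(-1/1739) - 7319) = 93 + √(-14062/1739 - 7319) = 93 + √(-12741803/1739) = 93 + I*√22157995417/1739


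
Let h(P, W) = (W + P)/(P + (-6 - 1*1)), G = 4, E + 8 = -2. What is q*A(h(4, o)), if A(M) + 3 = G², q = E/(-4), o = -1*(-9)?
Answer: 65/2 ≈ 32.500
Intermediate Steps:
o = 9
E = -10 (E = -8 - 2 = -10)
h(P, W) = (P + W)/(-7 + P) (h(P, W) = (P + W)/(P + (-6 - 1)) = (P + W)/(P - 7) = (P + W)/(-7 + P))
q = 5/2 (q = -10/(-4) = -10*(-¼) = 5/2 ≈ 2.5000)
A(M) = 13 (A(M) = -3 + 4² = -3 + 16 = 13)
q*A(h(4, o)) = (5/2)*13 = 65/2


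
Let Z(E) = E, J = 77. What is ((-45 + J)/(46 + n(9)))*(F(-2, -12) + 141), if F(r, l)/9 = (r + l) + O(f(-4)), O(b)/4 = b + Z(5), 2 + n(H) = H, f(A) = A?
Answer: 1632/53 ≈ 30.792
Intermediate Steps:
n(H) = -2 + H
O(b) = 20 + 4*b (O(b) = 4*(b + 5) = 4*(5 + b) = 20 + 4*b)
F(r, l) = 36 + 9*l + 9*r (F(r, l) = 9*((r + l) + (20 + 4*(-4))) = 9*((l + r) + (20 - 16)) = 9*((l + r) + 4) = 9*(4 + l + r) = 36 + 9*l + 9*r)
((-45 + J)/(46 + n(9)))*(F(-2, -12) + 141) = ((-45 + 77)/(46 + (-2 + 9)))*((36 + 9*(-12) + 9*(-2)) + 141) = (32/(46 + 7))*((36 - 108 - 18) + 141) = (32/53)*(-90 + 141) = (32*(1/53))*51 = (32/53)*51 = 1632/53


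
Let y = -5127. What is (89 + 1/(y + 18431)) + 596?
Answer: 9113241/13304 ≈ 685.00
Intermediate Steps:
(89 + 1/(y + 18431)) + 596 = (89 + 1/(-5127 + 18431)) + 596 = (89 + 1/13304) + 596 = 1184057/13304 + 596 = 9113241/13304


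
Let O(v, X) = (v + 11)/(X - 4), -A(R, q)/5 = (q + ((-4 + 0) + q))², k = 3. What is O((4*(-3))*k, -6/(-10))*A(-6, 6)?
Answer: -40000/17 ≈ -2352.9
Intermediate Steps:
A(R, q) = -5*(-4 + 2*q)² (A(R, q) = -5*(q + ((-4 + 0) + q))² = -5*(q + (-4 + q))² = -5*(-4 + 2*q)²)
O(v, X) = (11 + v)/(-4 + X)
O((4*(-3))*k, -6/(-10))*A(-6, 6) = ((11 + (4*(-3))*3)/(-4 - 6/(-10)))*(-20*(-2 + 6)²) = ((11 - 12*3)/(-4 - 6*(-⅒)))*(-20*4²) = ((11 - 36)/(-4 + ⅗))*(-20*16) = (-25/(-17/5))*(-320) = -5/17*(-25)*(-320) = (125/17)*(-320) = -40000/17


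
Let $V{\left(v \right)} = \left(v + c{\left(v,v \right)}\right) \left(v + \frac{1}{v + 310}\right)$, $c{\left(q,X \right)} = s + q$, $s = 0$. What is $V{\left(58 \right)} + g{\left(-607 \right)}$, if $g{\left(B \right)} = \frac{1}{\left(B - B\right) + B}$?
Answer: $\frac{375735943}{55844} \approx 6728.3$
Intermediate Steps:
$c{\left(q,X \right)} = q$ ($c{\left(q,X \right)} = 0 + q = q$)
$V{\left(v \right)} = 2 v \left(v + \frac{1}{310 + v}\right)$ ($V{\left(v \right)} = \left(v + v\right) \left(v + \frac{1}{v + 310}\right) = 2 v \left(v + \frac{1}{310 + v}\right)$)
$g{\left(B \right)} = \frac{1}{B}$ ($g{\left(B \right)} = \frac{1}{0 + B} = \frac{1}{B}$)
$V{\left(58 \right)} + g{\left(-607 \right)} = 2 \cdot 58 \frac{1}{310 + 58} \left(1 + 58^{2} + 310 \cdot 58\right) + \frac{1}{-607} = 2 \cdot 58 \cdot \frac{1}{368} \left(1 + 3364 + 17980\right) - \frac{1}{607} = 2 \cdot 58 \cdot \frac{1}{368} \cdot 21345 - \frac{1}{607} = \frac{619005}{92} - \frac{1}{607} = \frac{375735943}{55844}$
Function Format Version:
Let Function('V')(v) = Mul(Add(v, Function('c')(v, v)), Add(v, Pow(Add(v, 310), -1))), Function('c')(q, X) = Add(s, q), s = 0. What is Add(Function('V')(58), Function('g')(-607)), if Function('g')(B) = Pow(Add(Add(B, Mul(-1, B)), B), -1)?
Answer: Rational(375735943, 55844) ≈ 6728.3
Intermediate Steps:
Function('c')(q, X) = q (Function('c')(q, X) = Add(0, q) = q)
Function('V')(v) = Mul(2, v, Add(v, Pow(Add(310, v), -1))) (Function('V')(v) = Mul(Add(v, v), Add(v, Pow(Add(v, 310), -1))) = Mul(Mul(2, v), Add(v, Pow(Add(310, v), -1))) = Mul(2, v, Add(v, Pow(Add(310, v), -1))))
Function('g')(B) = Pow(B, -1) (Function('g')(B) = Pow(Add(0, B), -1) = Pow(B, -1))
Add(Function('V')(58), Function('g')(-607)) = Add(Mul(2, 58, Pow(Add(310, 58), -1), Add(1, Pow(58, 2), Mul(310, 58))), Pow(-607, -1)) = Add(Mul(2, 58, Pow(368, -1), Add(1, 3364, 17980)), Rational(-1, 607)) = Add(Mul(2, 58, Rational(1, 368), 21345), Rational(-1, 607)) = Add(Rational(619005, 92), Rational(-1, 607)) = Rational(375735943, 55844)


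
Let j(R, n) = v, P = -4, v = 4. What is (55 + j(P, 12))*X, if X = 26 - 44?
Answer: -1062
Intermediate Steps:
j(R, n) = 4
X = -18
(55 + j(P, 12))*X = (55 + 4)*(-18) = 59*(-18) = -1062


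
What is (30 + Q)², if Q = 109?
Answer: 19321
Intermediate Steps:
(30 + Q)² = (30 + 109)² = 139² = 19321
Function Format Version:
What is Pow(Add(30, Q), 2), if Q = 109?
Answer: 19321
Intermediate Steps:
Pow(Add(30, Q), 2) = Pow(Add(30, 109), 2) = Pow(139, 2) = 19321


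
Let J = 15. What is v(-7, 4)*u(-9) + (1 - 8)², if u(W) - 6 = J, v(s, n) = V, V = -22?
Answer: -413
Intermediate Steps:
v(s, n) = -22
u(W) = 21 (u(W) = 6 + 15 = 21)
v(-7, 4)*u(-9) + (1 - 8)² = -22*21 + (1 - 8)² = -462 + (-7)² = -462 + 49 = -413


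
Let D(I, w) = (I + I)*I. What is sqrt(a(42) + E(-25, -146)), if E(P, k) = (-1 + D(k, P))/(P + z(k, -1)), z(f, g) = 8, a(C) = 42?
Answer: I*sqrt(712589)/17 ≈ 49.656*I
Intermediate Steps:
D(I, w) = 2*I**2 (D(I, w) = (2*I)*I = 2*I**2)
E(P, k) = (-1 + 2*k**2)/(8 + P) (E(P, k) = (-1 + 2*k**2)/(P + 8) = (-1 + 2*k**2)/(8 + P))
sqrt(a(42) + E(-25, -146)) = sqrt(42 + (-1 + 2*(-146)**2)/(8 - 25)) = sqrt(42 + (-1 + 2*21316)/(-17)) = sqrt(42 - (-1 + 42632)/17) = sqrt(42 - 1/17*42631) = sqrt(42 - 42631/17) = sqrt(-41917/17) = I*sqrt(712589)/17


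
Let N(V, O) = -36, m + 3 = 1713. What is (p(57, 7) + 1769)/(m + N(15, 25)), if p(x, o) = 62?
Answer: 1831/1674 ≈ 1.0938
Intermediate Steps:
m = 1710 (m = -3 + 1713 = 1710)
(p(57, 7) + 1769)/(m + N(15, 25)) = (62 + 1769)/(1710 - 36) = 1831/1674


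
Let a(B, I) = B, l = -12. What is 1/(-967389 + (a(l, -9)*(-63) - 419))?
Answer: -1/967052 ≈ -1.0341e-6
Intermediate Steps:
1/(-967389 + (a(l, -9)*(-63) - 419)) = 1/(-967389 + (-12*(-63) - 419)) = 1/(-967389 + (756 - 419)) = 1/(-967389 + 337) = 1/(-967052) = -1/967052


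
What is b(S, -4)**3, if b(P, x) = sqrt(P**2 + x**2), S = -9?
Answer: 97*sqrt(97) ≈ 955.34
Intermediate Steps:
b(S, -4)**3 = (sqrt((-9)**2 + (-4)**2))**3 = (sqrt(81 + 16))**3 = (sqrt(97))**3 = 97*sqrt(97)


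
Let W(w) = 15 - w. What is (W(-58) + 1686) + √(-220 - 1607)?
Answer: 1759 + 3*I*√203 ≈ 1759.0 + 42.743*I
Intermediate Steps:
(W(-58) + 1686) + √(-220 - 1607) = ((15 - 1*(-58)) + 1686) + √(-220 - 1607) = ((15 + 58) + 1686) + √(-1827) = (73 + 1686) + 3*I*√203 = 1759 + 3*I*√203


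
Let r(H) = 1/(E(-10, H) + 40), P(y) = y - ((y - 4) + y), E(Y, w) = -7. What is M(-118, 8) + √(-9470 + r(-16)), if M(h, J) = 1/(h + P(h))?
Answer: ¼ + I*√10312797/33 ≈ 0.25 + 97.314*I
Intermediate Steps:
P(y) = 4 - y (P(y) = y - ((-4 + y) + y) = y - (-4 + 2*y) = y + (4 - 2*y) = 4 - y)
r(H) = 1/33 (r(H) = 1/(-7 + 40) = 1/33)
M(h, J) = ¼ (M(h, J) = 1/(h + (4 - h)) = 1/4 = ¼)
M(-118, 8) + √(-9470 + r(-16)) = ¼ + √(-9470 + 1/33) = ¼ + √(-312509/33) = ¼ + I*√10312797/33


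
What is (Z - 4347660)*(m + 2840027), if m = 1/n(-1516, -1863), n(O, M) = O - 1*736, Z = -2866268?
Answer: -11534603414876046/563 ≈ -2.0488e+13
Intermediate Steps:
n(O, M) = -736 + O (n(O, M) = O - 736 = -736 + O)
m = -1/2252 (m = 1/(-736 - 1516) = 1/(-2252) = -1/2252 ≈ -0.00044405)
(Z - 4347660)*(m + 2840027) = (-2866268 - 4347660)*(-1/2252 + 2840027) = -7213928*6395740803/2252 = -11534603414876046/563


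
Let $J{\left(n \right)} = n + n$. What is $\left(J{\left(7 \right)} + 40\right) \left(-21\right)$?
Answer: $-1134$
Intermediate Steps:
$J{\left(n \right)} = 2 n$
$\left(J{\left(7 \right)} + 40\right) \left(-21\right) = \left(2 \cdot 7 + 40\right) \left(-21\right) = \left(14 + 40\right) \left(-21\right) = 54 \left(-21\right) = -1134$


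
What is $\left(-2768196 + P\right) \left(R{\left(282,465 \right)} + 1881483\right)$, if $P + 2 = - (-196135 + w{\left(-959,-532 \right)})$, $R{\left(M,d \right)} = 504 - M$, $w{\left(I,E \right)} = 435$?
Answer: $-4840682349090$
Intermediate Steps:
$P = 195698$ ($P = -2 - \left(-196135 + 435\right) = -2 - -195700 = -2 + 195700 = 195698$)
$\left(-2768196 + P\right) \left(R{\left(282,465 \right)} + 1881483\right) = \left(-2768196 + 195698\right) \left(\left(504 - 282\right) + 1881483\right) = - 2572498 \left(\left(504 - 282\right) + 1881483\right) = - 2572498 \left(222 + 1881483\right) = \left(-2572498\right) 1881705 = -4840682349090$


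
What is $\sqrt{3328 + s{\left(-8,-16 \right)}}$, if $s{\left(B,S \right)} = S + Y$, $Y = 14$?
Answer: $\sqrt{3326} \approx 57.672$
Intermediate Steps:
$s{\left(B,S \right)} = 14 + S$ ($s{\left(B,S \right)} = S + 14 = 14 + S$)
$\sqrt{3328 + s{\left(-8,-16 \right)}} = \sqrt{3328 + \left(14 - 16\right)} = \sqrt{3328 - 2} = \sqrt{3326}$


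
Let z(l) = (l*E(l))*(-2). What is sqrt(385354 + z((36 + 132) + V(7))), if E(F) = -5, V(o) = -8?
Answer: sqrt(386954) ≈ 622.06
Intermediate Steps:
z(l) = 10*l (z(l) = (l*(-5))*(-2) = -5*l*(-2) = 10*l)
sqrt(385354 + z((36 + 132) + V(7))) = sqrt(385354 + 10*((36 + 132) - 8)) = sqrt(385354 + 10*(168 - 8)) = sqrt(385354 + 10*160) = sqrt(385354 + 1600) = sqrt(386954)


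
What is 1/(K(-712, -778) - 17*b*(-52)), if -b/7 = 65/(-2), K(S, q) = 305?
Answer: 1/201415 ≈ 4.9649e-6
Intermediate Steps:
b = 455/2 (b = -455/(-2) = -455*(-1)/2 = -7*(-65/2) = 455/2 ≈ 227.50)
1/(K(-712, -778) - 17*b*(-52)) = 1/(305 - 17*455/2*(-52)) = 1/(305 - 7735/2*(-52)) = 1/(305 + 201110) = 1/201415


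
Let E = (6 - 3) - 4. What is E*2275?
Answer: -2275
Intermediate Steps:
E = -1 (E = 3 - 4 = -1)
E*2275 = -1*2275 = -2275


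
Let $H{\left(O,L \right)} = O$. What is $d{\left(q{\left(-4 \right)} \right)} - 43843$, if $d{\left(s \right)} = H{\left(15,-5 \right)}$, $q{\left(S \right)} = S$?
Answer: $-43828$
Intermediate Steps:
$d{\left(s \right)} = 15$
$d{\left(q{\left(-4 \right)} \right)} - 43843 = 15 - 43843 = -43828$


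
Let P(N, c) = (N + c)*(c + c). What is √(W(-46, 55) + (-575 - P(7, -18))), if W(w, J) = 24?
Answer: I*√947 ≈ 30.773*I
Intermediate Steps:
P(N, c) = 2*c*(N + c) (P(N, c) = (N + c)*(2*c) = 2*c*(N + c))
√(W(-46, 55) + (-575 - P(7, -18))) = √(24 + (-575 - 2*(-18)*(7 - 18))) = √(24 + (-575 - 2*(-18)*(-11))) = √(24 + (-575 - 1*396)) = √(24 + (-575 - 396)) = √(24 - 971) = √(-947) = I*√947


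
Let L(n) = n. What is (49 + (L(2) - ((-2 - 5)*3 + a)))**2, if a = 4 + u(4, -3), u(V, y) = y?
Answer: 5041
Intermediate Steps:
a = 1 (a = 4 - 3 = 1)
(49 + (L(2) - ((-2 - 5)*3 + a)))**2 = (49 + (2 - ((-2 - 5)*3 + 1)))**2 = (49 + (2 - (-7*3 + 1)))**2 = (49 + (2 - (-21 + 1)))**2 = (49 + (2 - 1*(-20)))**2 = (49 + (2 + 20))**2 = (49 + 22)**2 = 71**2 = 5041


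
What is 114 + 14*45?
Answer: 744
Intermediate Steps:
114 + 14*45 = 114 + 630 = 744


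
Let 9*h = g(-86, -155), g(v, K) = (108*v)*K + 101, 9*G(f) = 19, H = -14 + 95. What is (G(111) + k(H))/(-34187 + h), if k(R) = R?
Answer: 374/566029 ≈ 0.00066074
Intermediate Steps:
H = 81
G(f) = 19/9 (G(f) = (⅑)*19 = 19/9)
g(v, K) = 101 + 108*K*v (g(v, K) = 108*K*v + 101 = 101 + 108*K*v)
h = 1439741/9 (h = (101 + 108*(-155)*(-86))/9 = (101 + 1439640)/9 = (⅑)*1439741 = 1439741/9 ≈ 1.5997e+5)
(G(111) + k(H))/(-34187 + h) = (19/9 + 81)/(-34187 + 1439741/9) = 748/(9*(1132058/9)) = (748/9)*(9/1132058) = 374/566029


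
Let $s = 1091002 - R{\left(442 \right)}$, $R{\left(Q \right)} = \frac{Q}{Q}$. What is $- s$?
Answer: $-1091001$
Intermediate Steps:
$R{\left(Q \right)} = 1$
$s = 1091001$ ($s = 1091002 - 1 = 1091001$)
$- s = \left(-1\right) 1091001 = -1091001$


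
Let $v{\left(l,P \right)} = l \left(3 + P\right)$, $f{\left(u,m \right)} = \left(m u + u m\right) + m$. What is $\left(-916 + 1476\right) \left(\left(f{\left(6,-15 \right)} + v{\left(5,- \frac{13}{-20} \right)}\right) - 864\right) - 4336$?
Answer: $-587156$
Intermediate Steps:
$f{\left(u,m \right)} = m + 2 m u$ ($f{\left(u,m \right)} = \left(m u + m u\right) + m = 2 m u + m = m + 2 m u$)
$\left(-916 + 1476\right) \left(\left(f{\left(6,-15 \right)} + v{\left(5,- \frac{13}{-20} \right)}\right) - 864\right) - 4336 = \left(-916 + 1476\right) \left(\left(- 15 \left(1 + 2 \cdot 6\right) + 5 \left(3 - \frac{13}{-20}\right)\right) - 864\right) - 4336 = 560 \left(\left(- 15 \left(1 + 12\right) + 5 \left(3 - - \frac{13}{20}\right)\right) - 864\right) - 4336 = 560 \left(\left(\left(-15\right) 13 + 5 \left(3 + \frac{13}{20}\right)\right) - 864\right) - 4336 = 560 \left(\left(-195 + 5 \cdot \frac{73}{20}\right) - 864\right) - 4336 = 560 \left(\left(-195 + \frac{73}{4}\right) - 864\right) - 4336 = 560 \left(- \frac{707}{4} - 864\right) - 4336 = 560 \left(- \frac{4163}{4}\right) - 4336 = -582820 - 4336 = -587156$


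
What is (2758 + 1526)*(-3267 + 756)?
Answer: -10757124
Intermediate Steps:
(2758 + 1526)*(-3267 + 756) = 4284*(-2511) = -10757124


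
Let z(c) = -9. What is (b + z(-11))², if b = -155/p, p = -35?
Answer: 1024/49 ≈ 20.898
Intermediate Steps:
b = 31/7 (b = -155/(-35) = -155*(-1/35) = 31/7 ≈ 4.4286)
(b + z(-11))² = (31/7 - 9)² = (-32/7)² = 1024/49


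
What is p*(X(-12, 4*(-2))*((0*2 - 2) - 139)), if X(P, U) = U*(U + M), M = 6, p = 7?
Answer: -15792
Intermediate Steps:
X(P, U) = U*(6 + U) (X(P, U) = U*(U + 6) = U*(6 + U))
p*(X(-12, 4*(-2))*((0*2 - 2) - 139)) = 7*(((4*(-2))*(6 + 4*(-2)))*((0*2 - 2) - 139)) = 7*((-8*(6 - 8))*((0 - 2) - 139)) = 7*((-8*(-2))*(-2 - 139)) = 7*(16*(-141)) = 7*(-2256) = -15792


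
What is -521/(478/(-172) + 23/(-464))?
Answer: 10394992/56437 ≈ 184.19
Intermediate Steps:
-521/(478/(-172) + 23/(-464)) = -521/(478*(-1/172) + 23*(-1/464)) = -521/(-239/86 - 23/464) = -521/(-56437/19952) = -521*(-19952/56437) = 10394992/56437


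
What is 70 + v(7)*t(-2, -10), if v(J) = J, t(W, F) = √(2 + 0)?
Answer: 70 + 7*√2 ≈ 79.900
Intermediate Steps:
t(W, F) = √2
70 + v(7)*t(-2, -10) = 70 + 7*√2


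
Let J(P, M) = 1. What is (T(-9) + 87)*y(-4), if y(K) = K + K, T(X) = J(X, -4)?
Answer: -704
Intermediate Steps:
T(X) = 1
y(K) = 2*K
(T(-9) + 87)*y(-4) = (1 + 87)*(2*(-4)) = 88*(-8) = -704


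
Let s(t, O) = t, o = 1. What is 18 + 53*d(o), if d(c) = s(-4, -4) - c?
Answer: -247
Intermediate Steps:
d(c) = -4 - c
18 + 53*d(o) = 18 + 53*(-4 - 1*1) = 18 + 53*(-4 - 1) = 18 + 53*(-5) = 18 - 265 = -247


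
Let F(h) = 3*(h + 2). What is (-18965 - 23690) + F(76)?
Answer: -42421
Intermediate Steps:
F(h) = 6 + 3*h (F(h) = 3*(2 + h) = 6 + 3*h)
(-18965 - 23690) + F(76) = (-18965 - 23690) + (6 + 3*76) = -42655 + (6 + 228) = -42655 + 234 = -42421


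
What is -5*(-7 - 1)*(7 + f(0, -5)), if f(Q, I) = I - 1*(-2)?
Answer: 160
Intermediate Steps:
f(Q, I) = 2 + I (f(Q, I) = I + 2 = 2 + I)
-5*(-7 - 1)*(7 + f(0, -5)) = -5*(-7 - 1)*(7 + (2 - 5)) = -(-40)*(7 - 3) = -(-40)*4 = -5*(-32) = 160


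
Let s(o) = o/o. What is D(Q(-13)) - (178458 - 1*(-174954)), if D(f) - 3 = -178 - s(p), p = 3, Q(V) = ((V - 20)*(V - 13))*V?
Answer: -353588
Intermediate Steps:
Q(V) = V*(-20 + V)*(-13 + V) (Q(V) = ((-20 + V)*(-13 + V))*V = V*(-20 + V)*(-13 + V))
s(o) = 1
D(f) = -176 (D(f) = 3 + (-178 - 1*1) = 3 + (-178 - 1) = 3 - 179 = -176)
D(Q(-13)) - (178458 - 1*(-174954)) = -176 - (178458 - 1*(-174954)) = -176 - (178458 + 174954) = -176 - 1*353412 = -176 - 353412 = -353588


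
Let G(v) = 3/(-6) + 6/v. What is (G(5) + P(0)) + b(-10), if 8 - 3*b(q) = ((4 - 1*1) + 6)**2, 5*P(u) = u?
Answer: -709/30 ≈ -23.633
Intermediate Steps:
P(u) = u/5
G(v) = -1/2 + 6/v (G(v) = 3*(-1/6) + 6/v = -1/2 + 6/v)
b(q) = -73/3 (b(q) = 8/3 - ((4 - 1*1) + 6)**2/3 = 8/3 - ((4 - 1) + 6)**2/3 = 8/3 - (3 + 6)**2/3 = 8/3 - 1/3*9**2 = 8/3 - 1/3*81 = 8/3 - 27 = -73/3)
(G(5) + P(0)) + b(-10) = ((1/2)*(12 - 1*5)/5 + (1/5)*0) - 73/3 = ((1/2)*(1/5)*(12 - 5) + 0) - 73/3 = ((1/2)*(1/5)*7 + 0) - 73/3 = (7/10 + 0) - 73/3 = 7/10 - 73/3 = -709/30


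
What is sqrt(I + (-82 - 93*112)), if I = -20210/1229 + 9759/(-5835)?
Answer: 3*I*sqrt(6676607822683465)/2390405 ≈ 102.55*I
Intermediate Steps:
I = -43306387/2390405 (I = -20210*1/1229 + 9759*(-1/5835) = -20210/1229 - 3253/1945 = -43306387/2390405 ≈ -18.117)
sqrt(I + (-82 - 93*112)) = sqrt(-43306387/2390405 + (-82 - 93*112)) = sqrt(-43306387/2390405 + (-82 - 10416)) = sqrt(-43306387/2390405 - 10498) = sqrt(-25137778077/2390405) = 3*I*sqrt(6676607822683465)/2390405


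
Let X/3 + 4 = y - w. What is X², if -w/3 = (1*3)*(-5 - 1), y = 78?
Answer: 3600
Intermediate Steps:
w = 54 (w = -3*1*3*(-5 - 1) = -9*(-6) = -3*(-18) = 54)
X = 60 (X = -12 + 3*(78 - 1*54) = -12 + 3*(78 - 54) = -12 + 3*24 = -12 + 72 = 60)
X² = 60² = 3600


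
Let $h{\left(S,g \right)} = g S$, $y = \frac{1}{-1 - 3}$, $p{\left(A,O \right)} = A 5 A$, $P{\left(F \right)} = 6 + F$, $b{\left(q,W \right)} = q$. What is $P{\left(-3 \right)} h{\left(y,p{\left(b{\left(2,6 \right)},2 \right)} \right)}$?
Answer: $-15$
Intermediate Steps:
$p{\left(A,O \right)} = 5 A^{2}$ ($p{\left(A,O \right)} = 5 A A = 5 A^{2}$)
$y = - \frac{1}{4}$ ($y = \frac{1}{-4} = - \frac{1}{4} \approx -0.25$)
$h{\left(S,g \right)} = S g$
$P{\left(-3 \right)} h{\left(y,p{\left(b{\left(2,6 \right)},2 \right)} \right)} = \left(6 - 3\right) \left(- \frac{5 \cdot 2^{2}}{4}\right) = 3 \left(- \frac{5 \cdot 4}{4}\right) = 3 \left(\left(- \frac{1}{4}\right) 20\right) = 3 \left(-5\right) = -15$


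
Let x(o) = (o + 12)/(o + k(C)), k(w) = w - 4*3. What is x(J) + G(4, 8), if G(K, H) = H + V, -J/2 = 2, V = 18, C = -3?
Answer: 486/19 ≈ 25.579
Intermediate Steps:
k(w) = -12 + w (k(w) = w - 12 = -12 + w)
J = -4 (J = -2*2 = -4)
x(o) = (12 + o)/(-15 + o) (x(o) = (o + 12)/(o + (-12 - 3)) = (12 + o)/(o - 15) = (12 + o)/(-15 + o))
G(K, H) = 18 + H (G(K, H) = H + 18 = 18 + H)
x(J) + G(4, 8) = (12 - 4)/(-15 - 4) + (18 + 8) = 8/(-19) + 26 = -1/19*8 + 26 = -8/19 + 26 = 486/19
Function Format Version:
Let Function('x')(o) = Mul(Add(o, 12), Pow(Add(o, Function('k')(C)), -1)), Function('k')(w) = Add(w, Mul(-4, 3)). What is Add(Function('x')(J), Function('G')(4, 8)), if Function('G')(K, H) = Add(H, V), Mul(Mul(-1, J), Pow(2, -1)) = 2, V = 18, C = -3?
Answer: Rational(486, 19) ≈ 25.579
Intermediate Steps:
Function('k')(w) = Add(-12, w) (Function('k')(w) = Add(w, -12) = Add(-12, w))
J = -4 (J = Mul(-2, 2) = -4)
Function('x')(o) = Mul(Pow(Add(-15, o), -1), Add(12, o)) (Function('x')(o) = Mul(Add(o, 12), Pow(Add(o, Add(-12, -3)), -1)) = Mul(Add(12, o), Pow(Add(o, -15), -1)) = Mul(Add(12, o), Pow(Add(-15, o), -1)) = Mul(Pow(Add(-15, o), -1), Add(12, o)))
Function('G')(K, H) = Add(18, H) (Function('G')(K, H) = Add(H, 18) = Add(18, H))
Add(Function('x')(J), Function('G')(4, 8)) = Add(Mul(Pow(Add(-15, -4), -1), Add(12, -4)), Add(18, 8)) = Add(Mul(Pow(-19, -1), 8), 26) = Add(Mul(Rational(-1, 19), 8), 26) = Add(Rational(-8, 19), 26) = Rational(486, 19)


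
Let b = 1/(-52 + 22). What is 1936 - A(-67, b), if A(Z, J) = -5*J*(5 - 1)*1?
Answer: 5806/3 ≈ 1935.3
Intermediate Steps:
b = -1/30 (b = 1/(-30) = -1/30 ≈ -0.033333)
A(Z, J) = -20*J (A(Z, J) = -5*J*4*1 = -20*J*1 = -20*J)
1936 - A(-67, b) = 1936 - (-20)*(-1)/30 = 1936 - 1*2/3 = 1936 - 2/3 = 5806/3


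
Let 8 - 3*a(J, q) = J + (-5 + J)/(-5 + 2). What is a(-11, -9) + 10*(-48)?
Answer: -4279/9 ≈ -475.44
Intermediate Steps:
a(J, q) = 19/9 - 2*J/9 (a(J, q) = 8/3 - (J + (-5 + J)/(-5 + 2))/3 = 8/3 - (J + (-5 + J)/(-3))/3 = 8/3 - (J + (-5 + J)*(-1/3))/3 = 8/3 - (J + (5/3 - J/3))/3 = 8/3 - (5/3 + 2*J/3)/3 = 8/3 + (-5/9 - 2*J/9) = 19/9 - 2*J/9)
a(-11, -9) + 10*(-48) = (19/9 - 2/9*(-11)) + 10*(-48) = (19/9 + 22/9) - 480 = 41/9 - 480 = -4279/9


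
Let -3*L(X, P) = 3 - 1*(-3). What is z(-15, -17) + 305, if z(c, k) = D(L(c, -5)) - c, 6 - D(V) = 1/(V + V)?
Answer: 1305/4 ≈ 326.25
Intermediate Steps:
L(X, P) = -2 (L(X, P) = -(3 - 1*(-3))/3 = -(3 + 3)/3 = -⅓*6 = -2)
D(V) = 6 - 1/(2*V) (D(V) = 6 - 1/(V + V) = 6 - 1/(2*V))
z(c, k) = 25/4 - c (z(c, k) = (6 - ½/(-2)) - c = (6 - ½*(-½)) - c = (6 + ¼) - c = 25/4 - c)
z(-15, -17) + 305 = (25/4 - 1*(-15)) + 305 = (25/4 + 15) + 305 = 85/4 + 305 = 1305/4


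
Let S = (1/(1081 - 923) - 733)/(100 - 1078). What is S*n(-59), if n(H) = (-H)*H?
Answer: -403145053/154524 ≈ -2608.9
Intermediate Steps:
n(H) = -H**2
S = 115813/154524 (S = (1/158 - 733)/(-978) = (1/158 - 733)*(-1/978) = -115813/158*(-1/978) = 115813/154524 ≈ 0.74948)
S*n(-59) = 115813*(-1*(-59)**2)/154524 = 115813*(-1*3481)/154524 = (115813/154524)*(-3481) = -403145053/154524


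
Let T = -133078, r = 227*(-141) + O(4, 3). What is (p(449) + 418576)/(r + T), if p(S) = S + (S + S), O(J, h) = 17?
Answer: -419923/165068 ≈ -2.5439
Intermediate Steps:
p(S) = 3*S (p(S) = S + 2*S = 3*S)
r = -31990 (r = 227*(-141) + 17 = -32007 + 17 = -31990)
(p(449) + 418576)/(r + T) = (3*449 + 418576)/(-31990 - 133078) = (1347 + 418576)/(-165068) = 419923*(-1/165068) = -419923/165068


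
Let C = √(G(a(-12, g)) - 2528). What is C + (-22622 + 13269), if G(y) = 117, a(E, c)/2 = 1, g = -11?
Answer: -9353 + I*√2411 ≈ -9353.0 + 49.102*I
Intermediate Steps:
a(E, c) = 2 (a(E, c) = 2*1 = 2)
C = I*√2411 (C = √(117 - 2528) = √(-2411) = I*√2411 ≈ 49.102*I)
C + (-22622 + 13269) = I*√2411 + (-22622 + 13269) = I*√2411 - 9353 = -9353 + I*√2411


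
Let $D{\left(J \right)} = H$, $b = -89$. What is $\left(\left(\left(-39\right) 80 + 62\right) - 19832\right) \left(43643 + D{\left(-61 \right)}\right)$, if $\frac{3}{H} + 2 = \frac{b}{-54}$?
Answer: $- \frac{18977068950}{19} \approx -9.9879 \cdot 10^{8}$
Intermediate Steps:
$H = - \frac{162}{19}$ ($H = \frac{3}{-2 - \frac{89}{-54}} = \frac{3}{-2 - - \frac{89}{54}} = \frac{3}{-2 + \frac{89}{54}} = \frac{3}{- \frac{19}{54}} = 3 \left(- \frac{54}{19}\right) = - \frac{162}{19} \approx -8.5263$)
$D{\left(J \right)} = - \frac{162}{19}$
$\left(\left(\left(-39\right) 80 + 62\right) - 19832\right) \left(43643 + D{\left(-61 \right)}\right) = \left(\left(\left(-39\right) 80 + 62\right) - 19832\right) \left(43643 - \frac{162}{19}\right) = \left(\left(-3120 + 62\right) - 19832\right) \frac{829055}{19} = \left(-3058 - 19832\right) \frac{829055}{19} = \left(-22890\right) \frac{829055}{19} = - \frac{18977068950}{19}$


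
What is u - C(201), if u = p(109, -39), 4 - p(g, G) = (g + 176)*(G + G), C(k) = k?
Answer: 22033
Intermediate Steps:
p(g, G) = 4 - 2*G*(176 + g) (p(g, G) = 4 - (g + 176)*(G + G) = 4 - (176 + g)*2*G = 4 - 2*G*(176 + g))
u = 22234 (u = 4 - 352*(-39) - 2*(-39)*109 = 4 + 13728 + 8502 = 22234)
u - C(201) = 22234 - 1*201 = 22234 - 201 = 22033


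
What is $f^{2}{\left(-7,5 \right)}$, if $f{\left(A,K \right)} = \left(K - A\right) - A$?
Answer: $361$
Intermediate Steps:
$f{\left(A,K \right)} = K - 2 A$
$f^{2}{\left(-7,5 \right)} = \left(5 - -14\right)^{2} = \left(5 + 14\right)^{2} = 19^{2} = 361$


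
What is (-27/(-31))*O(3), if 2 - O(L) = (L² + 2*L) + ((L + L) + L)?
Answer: -594/31 ≈ -19.161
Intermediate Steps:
O(L) = 2 - L² - 5*L (O(L) = 2 - ((L² + 2*L) + ((L + L) + L)) = 2 - ((L² + 2*L) + (2*L + L)) = 2 - ((L² + 2*L) + 3*L) = 2 - (L² + 5*L) = 2 + (-L² - 5*L) = 2 - L² - 5*L)
(-27/(-31))*O(3) = (-27/(-31))*(2 - 1*3² - 5*3) = (-1/31*(-27))*(2 - 1*9 - 15) = 27*(2 - 9 - 15)/31 = (27/31)*(-22) = -594/31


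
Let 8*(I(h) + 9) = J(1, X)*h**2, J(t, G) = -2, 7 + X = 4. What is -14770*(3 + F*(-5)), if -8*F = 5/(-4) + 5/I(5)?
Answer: -29030435/976 ≈ -29744.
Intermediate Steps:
X = -3 (X = -7 + 4 = -3)
I(h) = -9 - h**2/4 (I(h) = -9 + (-2*h**2)/8 = -9 - h**2/4)
F = 385/1952 (F = -(5/(-4) + 5/(-9 - 1/4*5**2))/8 = -(5*(-1/4) + 5/(-9 - 1/4*25))/8 = -(-5/4 + 5/(-9 - 25/4))/8 = -(-5/4 + 5/(-61/4))/8 = -(-5/4 + 5*(-4/61))/8 = -(-5/4 - 20/61)/8 = -1/8*(-385/244) = 385/1952 ≈ 0.19723)
-14770*(3 + F*(-5)) = -14770*(3 + (385/1952)*(-5)) = -14770*(3 - 1925/1952) = -14770*3931/1952 = -29030435/976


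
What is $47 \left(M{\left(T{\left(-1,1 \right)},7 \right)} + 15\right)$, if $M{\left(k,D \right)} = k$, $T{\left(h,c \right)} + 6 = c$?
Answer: $470$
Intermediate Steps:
$T{\left(h,c \right)} = -6 + c$
$47 \left(M{\left(T{\left(-1,1 \right)},7 \right)} + 15\right) = 47 \left(\left(-6 + 1\right) + 15\right) = 47 \left(-5 + 15\right) = 47 \cdot 10 = 470$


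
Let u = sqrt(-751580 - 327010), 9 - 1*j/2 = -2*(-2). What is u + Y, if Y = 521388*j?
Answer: 5213880 + I*sqrt(1078590) ≈ 5.2139e+6 + 1038.6*I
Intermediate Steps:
j = 10 (j = 18 - (-4)*(-2) = 18 - 2*4 = 18 - 8 = 10)
Y = 5213880 (Y = 521388*10 = 5213880)
u = I*sqrt(1078590) (u = sqrt(-1078590) = I*sqrt(1078590) ≈ 1038.6*I)
u + Y = I*sqrt(1078590) + 5213880 = 5213880 + I*sqrt(1078590)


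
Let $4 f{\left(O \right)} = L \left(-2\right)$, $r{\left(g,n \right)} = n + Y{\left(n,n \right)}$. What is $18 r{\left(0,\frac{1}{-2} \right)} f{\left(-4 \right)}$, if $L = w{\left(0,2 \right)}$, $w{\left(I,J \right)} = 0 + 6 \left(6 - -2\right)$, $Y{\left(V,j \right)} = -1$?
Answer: $648$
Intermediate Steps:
$w{\left(I,J \right)} = 48$ ($w{\left(I,J \right)} = 0 + 6 \left(6 + 2\right) = 0 + 6 \cdot 8 = 0 + 48 = 48$)
$L = 48$
$r{\left(g,n \right)} = -1 + n$ ($r{\left(g,n \right)} = n - 1 = -1 + n$)
$f{\left(O \right)} = -24$ ($f{\left(O \right)} = \frac{48 \left(-2\right)}{4} = \frac{1}{4} \left(-96\right) = -24$)
$18 r{\left(0,\frac{1}{-2} \right)} f{\left(-4 \right)} = 18 \left(-1 + \frac{1}{-2}\right) \left(-24\right) = 18 \left(-1 - \frac{1}{2}\right) \left(-24\right) = 18 \left(- \frac{3}{2}\right) \left(-24\right) = \left(-27\right) \left(-24\right) = 648$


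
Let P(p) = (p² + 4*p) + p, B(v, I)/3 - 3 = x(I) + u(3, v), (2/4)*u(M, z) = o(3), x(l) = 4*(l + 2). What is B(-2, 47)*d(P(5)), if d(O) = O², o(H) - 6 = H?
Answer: 1627500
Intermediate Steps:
x(l) = 8 + 4*l (x(l) = 4*(2 + l) = 8 + 4*l)
o(H) = 6 + H
u(M, z) = 18 (u(M, z) = 2*(6 + 3) = 2*9 = 18)
B(v, I) = 87 + 12*I (B(v, I) = 9 + 3*((8 + 4*I) + 18) = 9 + 3*(26 + 4*I) = 9 + (78 + 12*I) = 87 + 12*I)
P(p) = p² + 5*p
B(-2, 47)*d(P(5)) = (87 + 12*47)*(5*(5 + 5))² = (87 + 564)*(5*10)² = 651*50² = 651*2500 = 1627500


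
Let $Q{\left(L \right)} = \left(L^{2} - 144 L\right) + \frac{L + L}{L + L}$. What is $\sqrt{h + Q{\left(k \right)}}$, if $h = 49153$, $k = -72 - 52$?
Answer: $3 \sqrt{9154} \approx 287.03$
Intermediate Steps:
$k = -124$ ($k = -72 - 52 = -124$)
$Q{\left(L \right)} = 1 + L^{2} - 144 L$ ($Q{\left(L \right)} = \left(L^{2} - 144 L\right) + \frac{2 L}{2 L} = \left(L^{2} - 144 L\right) + 2 L \frac{1}{2 L} = \left(L^{2} - 144 L\right) + 1 = 1 + L^{2} - 144 L$)
$\sqrt{h + Q{\left(k \right)}} = \sqrt{49153 + \left(1 + \left(-124\right)^{2} - -17856\right)} = \sqrt{49153 + \left(1 + 15376 + 17856\right)} = \sqrt{49153 + 33233} = \sqrt{82386} = 3 \sqrt{9154}$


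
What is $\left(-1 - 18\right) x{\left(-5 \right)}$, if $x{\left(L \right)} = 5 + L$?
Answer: $0$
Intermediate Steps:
$\left(-1 - 18\right) x{\left(-5 \right)} = \left(-1 - 18\right) \left(5 - 5\right) = \left(-19\right) 0 = 0$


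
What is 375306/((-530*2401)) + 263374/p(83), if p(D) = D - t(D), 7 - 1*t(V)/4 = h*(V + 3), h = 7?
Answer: 167113468771/1567120695 ≈ 106.64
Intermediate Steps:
t(V) = -56 - 28*V (t(V) = 28 - 28*(V + 3) = 28 - 28*(3 + V) = 28 - 4*(21 + 7*V) = 28 + (-84 - 28*V) = -56 - 28*V)
p(D) = 56 + 29*D (p(D) = D - (-56 - 28*D) = D + (56 + 28*D) = 56 + 29*D)
375306/((-530*2401)) + 263374/p(83) = 375306/((-530*2401)) + 263374/(56 + 29*83) = 375306/(-1272530) + 263374/(56 + 2407) = 375306*(-1/1272530) + 263374/2463 = -187653/636265 + 263374*(1/2463) = -187653/636265 + 263374/2463 = 167113468771/1567120695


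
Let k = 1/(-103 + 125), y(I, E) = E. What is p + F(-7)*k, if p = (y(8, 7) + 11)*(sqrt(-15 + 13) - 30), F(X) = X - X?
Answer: -540 + 18*I*sqrt(2) ≈ -540.0 + 25.456*I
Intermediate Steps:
F(X) = 0
k = 1/22 ≈ 0.045455
p = -540 + 18*I*sqrt(2) (p = (7 + 11)*(sqrt(-15 + 13) - 30) = 18*(sqrt(-2) - 30) = 18*(I*sqrt(2) - 30) = 18*(-30 + I*sqrt(2)) = -540 + 18*I*sqrt(2) ≈ -540.0 + 25.456*I)
p + F(-7)*k = (-540 + 18*I*sqrt(2)) + 0*(1/22) = (-540 + 18*I*sqrt(2)) + 0 = -540 + 18*I*sqrt(2)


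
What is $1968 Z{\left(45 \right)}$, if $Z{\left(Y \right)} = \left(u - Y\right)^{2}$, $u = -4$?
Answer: $4725168$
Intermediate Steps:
$Z{\left(Y \right)} = \left(-4 - Y\right)^{2}$
$1968 Z{\left(45 \right)} = 1968 \left(4 + 45\right)^{2} = 1968 \cdot 49^{2} = 1968 \cdot 2401 = 4725168$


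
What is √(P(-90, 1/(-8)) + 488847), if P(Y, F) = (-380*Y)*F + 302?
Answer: √484874 ≈ 696.33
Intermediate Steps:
P(Y, F) = 302 - 380*F*Y (P(Y, F) = -380*F*Y + 302 = 302 - 380*F*Y)
√(P(-90, 1/(-8)) + 488847) = √((302 - 380*(-90)/(-8)) + 488847) = √((302 - 380*(-⅛)*(-90)) + 488847) = √((302 - 4275) + 488847) = √(-3973 + 488847) = √484874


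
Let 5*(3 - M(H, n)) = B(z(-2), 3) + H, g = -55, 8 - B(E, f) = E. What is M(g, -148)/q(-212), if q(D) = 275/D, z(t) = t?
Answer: -2544/275 ≈ -9.2509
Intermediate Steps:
B(E, f) = 8 - E
M(H, n) = 1 - H/5 (M(H, n) = 3 - ((8 - 1*(-2)) + H)/5 = 3 - ((8 + 2) + H)/5 = 3 - (10 + H)/5 = 3 + (-2 - H/5) = 1 - H/5)
M(g, -148)/q(-212) = (1 - 1/5*(-55))/((275/(-212))) = (1 + 11)/((275*(-1/212))) = 12/(-275/212) = 12*(-212/275) = -2544/275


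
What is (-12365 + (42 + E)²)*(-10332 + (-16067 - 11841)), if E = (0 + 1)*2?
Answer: 398804960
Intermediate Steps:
E = 2 (E = 1*2 = 2)
(-12365 + (42 + E)²)*(-10332 + (-16067 - 11841)) = (-12365 + (42 + 2)²)*(-10332 + (-16067 - 11841)) = (-12365 + 44²)*(-10332 - 27908) = (-12365 + 1936)*(-38240) = -10429*(-38240) = 398804960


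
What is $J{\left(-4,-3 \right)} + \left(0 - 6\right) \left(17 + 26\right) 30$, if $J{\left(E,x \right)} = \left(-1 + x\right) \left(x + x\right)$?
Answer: $-7716$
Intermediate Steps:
$J{\left(E,x \right)} = 2 x \left(-1 + x\right)$ ($J{\left(E,x \right)} = \left(-1 + x\right) 2 x = 2 x \left(-1 + x\right)$)
$J{\left(-4,-3 \right)} + \left(0 - 6\right) \left(17 + 26\right) 30 = 2 \left(-3\right) \left(-1 - 3\right) + \left(0 - 6\right) \left(17 + 26\right) 30 = 2 \left(-3\right) \left(-4\right) + \left(-6\right) 43 \cdot 30 = 24 - 7740 = -7716$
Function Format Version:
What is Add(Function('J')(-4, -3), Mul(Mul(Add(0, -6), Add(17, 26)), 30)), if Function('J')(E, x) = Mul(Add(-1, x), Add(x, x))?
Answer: -7716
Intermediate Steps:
Function('J')(E, x) = Mul(2, x, Add(-1, x)) (Function('J')(E, x) = Mul(Add(-1, x), Mul(2, x)) = Mul(2, x, Add(-1, x)))
Add(Function('J')(-4, -3), Mul(Mul(Add(0, -6), Add(17, 26)), 30)) = Add(Mul(2, -3, Add(-1, -3)), Mul(Mul(Add(0, -6), Add(17, 26)), 30)) = Add(Mul(2, -3, -4), Mul(Mul(-6, 43), 30)) = Add(24, Mul(-258, 30)) = Add(24, -7740) = -7716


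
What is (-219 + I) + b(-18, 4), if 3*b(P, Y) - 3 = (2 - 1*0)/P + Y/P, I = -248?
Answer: -4195/9 ≈ -466.11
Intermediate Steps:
b(P, Y) = 1 + 2/(3*P) + Y/(3*P) (b(P, Y) = 1 + ((2 - 1*0)/P + Y/P)/3 = 1 + ((2 + 0)/P + Y/P)/3 = 1 + (2/P + Y/P)/3 = 1 + (2/(3*P) + Y/(3*P)) = 1 + 2/(3*P) + Y/(3*P))
(-219 + I) + b(-18, 4) = (-219 - 248) + (1/3)*(2 + 4 + 3*(-18))/(-18) = -467 + (1/3)*(-1/18)*(2 + 4 - 54) = -467 + (1/3)*(-1/18)*(-48) = -467 + 8/9 = -4195/9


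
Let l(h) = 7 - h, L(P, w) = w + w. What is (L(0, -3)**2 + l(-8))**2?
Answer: 2601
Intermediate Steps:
L(P, w) = 2*w
(L(0, -3)**2 + l(-8))**2 = ((2*(-3))**2 + (7 - 1*(-8)))**2 = ((-6)**2 + (7 + 8))**2 = (36 + 15)**2 = 51**2 = 2601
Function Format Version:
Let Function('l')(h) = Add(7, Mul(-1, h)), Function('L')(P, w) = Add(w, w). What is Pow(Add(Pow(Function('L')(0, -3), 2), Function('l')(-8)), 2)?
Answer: 2601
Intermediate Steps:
Function('L')(P, w) = Mul(2, w)
Pow(Add(Pow(Function('L')(0, -3), 2), Function('l')(-8)), 2) = Pow(Add(Pow(Mul(2, -3), 2), Add(7, Mul(-1, -8))), 2) = Pow(Add(Pow(-6, 2), Add(7, 8)), 2) = Pow(Add(36, 15), 2) = Pow(51, 2) = 2601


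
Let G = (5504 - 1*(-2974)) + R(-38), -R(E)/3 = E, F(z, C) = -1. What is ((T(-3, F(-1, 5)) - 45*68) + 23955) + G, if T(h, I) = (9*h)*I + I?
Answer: 29513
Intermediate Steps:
R(E) = -3*E
T(h, I) = I + 9*I*h (T(h, I) = 9*I*h + I = I + 9*I*h)
G = 8592 (G = (5504 - 1*(-2974)) - 3*(-38) = (5504 + 2974) + 114 = 8478 + 114 = 8592)
((T(-3, F(-1, 5)) - 45*68) + 23955) + G = ((-(1 + 9*(-3)) - 45*68) + 23955) + 8592 = ((-(1 - 27) - 3060) + 23955) + 8592 = ((-1*(-26) - 3060) + 23955) + 8592 = ((26 - 3060) + 23955) + 8592 = (-3034 + 23955) + 8592 = 20921 + 8592 = 29513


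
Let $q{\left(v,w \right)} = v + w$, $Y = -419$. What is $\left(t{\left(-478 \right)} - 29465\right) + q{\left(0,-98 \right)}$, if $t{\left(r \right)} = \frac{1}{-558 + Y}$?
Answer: $- \frac{28883052}{977} \approx -29563.0$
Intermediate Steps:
$t{\left(r \right)} = - \frac{1}{977}$ ($t{\left(r \right)} = \frac{1}{-558 - 419} = \frac{1}{-977} = - \frac{1}{977}$)
$\left(t{\left(-478 \right)} - 29465\right) + q{\left(0,-98 \right)} = \left(- \frac{1}{977} - 29465\right) + \left(0 - 98\right) = - \frac{28787306}{977} - 98 = - \frac{28883052}{977}$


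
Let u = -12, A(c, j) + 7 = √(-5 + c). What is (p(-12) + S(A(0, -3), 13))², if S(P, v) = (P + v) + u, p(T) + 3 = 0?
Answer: (9 - I*√5)² ≈ 76.0 - 40.249*I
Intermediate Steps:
A(c, j) = -7 + √(-5 + c)
p(T) = -3 (p(T) = -3 + 0 = -3)
S(P, v) = -12 + P + v (S(P, v) = (P + v) - 12 = -12 + P + v)
(p(-12) + S(A(0, -3), 13))² = (-3 + (-12 + (-7 + √(-5 + 0)) + 13))² = (-3 + (-12 + (-7 + √(-5)) + 13))² = (-3 + (-12 + (-7 + I*√5) + 13))² = (-3 + (-6 + I*√5))² = (-9 + I*√5)²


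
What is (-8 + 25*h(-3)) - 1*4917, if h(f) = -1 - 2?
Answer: -5000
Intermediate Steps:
h(f) = -3
(-8 + 25*h(-3)) - 1*4917 = (-8 + 25*(-3)) - 1*4917 = (-8 - 75) - 4917 = -83 - 4917 = -5000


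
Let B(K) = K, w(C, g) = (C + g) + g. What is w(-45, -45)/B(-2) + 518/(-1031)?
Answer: 138149/2062 ≈ 66.998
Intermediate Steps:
w(C, g) = C + 2*g
w(-45, -45)/B(-2) + 518/(-1031) = (-45 + 2*(-45))/(-2) + 518/(-1031) = (-45 - 90)*(-½) + 518*(-1/1031) = -135*(-½) - 518/1031 = 135/2 - 518/1031 = 138149/2062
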